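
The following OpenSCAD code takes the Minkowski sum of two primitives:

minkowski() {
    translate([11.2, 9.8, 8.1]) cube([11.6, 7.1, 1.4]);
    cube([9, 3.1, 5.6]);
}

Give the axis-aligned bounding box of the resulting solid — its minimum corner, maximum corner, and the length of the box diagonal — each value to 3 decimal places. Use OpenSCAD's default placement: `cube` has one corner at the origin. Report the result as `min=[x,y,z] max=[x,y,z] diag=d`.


A = translate([11.2, 9.8, 8.1]) cube([11.6, 7.1, 1.4]) → bbox [11.2,9.8,8.1] .. [22.8,16.9,9.5]
B = cube([9, 3.1, 5.6]) → bbox [0,0,0] .. [9,3.1,5.6]
lo = A.lo+B.lo = [11.2+0, 9.8+0, 8.1+0] = [11.200,9.800,8.100]
hi = A.hi+B.hi = [22.8+9, 16.9+3.1, 9.5+5.6] = [31.800,20.000,15.100]
diag = √(20.6²+10.2²+7²) = √577.4 = 24.029

min=[11.200,9.800,8.100] max=[31.800,20.000,15.100] diag=24.029


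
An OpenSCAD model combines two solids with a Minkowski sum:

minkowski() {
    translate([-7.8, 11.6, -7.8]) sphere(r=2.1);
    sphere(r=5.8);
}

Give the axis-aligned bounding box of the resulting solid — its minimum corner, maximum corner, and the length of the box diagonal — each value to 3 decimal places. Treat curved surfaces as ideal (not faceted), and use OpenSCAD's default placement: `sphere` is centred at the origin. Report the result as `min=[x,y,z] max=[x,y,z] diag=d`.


min=[-15.700,3.700,-15.700] max=[0.100,19.500,0.100] diag=27.366

A = translate([-7.8, 11.6, -7.8]) sphere(r=2.1) → bbox [-9.9,9.5,-9.9] .. [-5.7,13.7,-5.7]
B = sphere(r=5.8) → bbox [-5.8,-5.8,-5.8] .. [5.8,5.8,5.8]
lo = A.lo+B.lo = [-9.9-5.8, 9.5-5.8, -9.9-5.8] = [-15.700,3.700,-15.700]
hi = A.hi+B.hi = [-5.7+5.8, 13.7+5.8, -5.7+5.8] = [0.100,19.500,0.100]
diag = √(15.8²+15.8²+15.8²) = √748.92 = 27.366


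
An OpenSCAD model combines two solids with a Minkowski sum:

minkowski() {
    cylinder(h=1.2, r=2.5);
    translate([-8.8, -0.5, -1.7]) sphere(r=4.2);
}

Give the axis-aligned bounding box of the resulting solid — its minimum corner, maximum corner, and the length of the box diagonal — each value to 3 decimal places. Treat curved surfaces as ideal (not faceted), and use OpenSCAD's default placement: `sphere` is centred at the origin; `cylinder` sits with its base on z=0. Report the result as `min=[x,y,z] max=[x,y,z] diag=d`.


A = translate([-8.8, -0.5, -1.7]) sphere(r=4.2) → bbox [-13,-4.7,-5.9] .. [-4.6,3.7,2.5]
B = cylinder(h=1.2, r=2.5) → bbox [-2.5,-2.5,0] .. [2.5,2.5,1.2]
lo = A.lo+B.lo = [-13-2.5, -4.7-2.5, -5.9+0] = [-15.500,-7.200,-5.900]
hi = A.hi+B.hi = [-4.6+2.5, 3.7+2.5, 2.5+1.2] = [-2.100,6.200,3.700]
diag = √(13.4²+13.4²+9.6²) = √451.28 = 21.243

min=[-15.500,-7.200,-5.900] max=[-2.100,6.200,3.700] diag=21.243


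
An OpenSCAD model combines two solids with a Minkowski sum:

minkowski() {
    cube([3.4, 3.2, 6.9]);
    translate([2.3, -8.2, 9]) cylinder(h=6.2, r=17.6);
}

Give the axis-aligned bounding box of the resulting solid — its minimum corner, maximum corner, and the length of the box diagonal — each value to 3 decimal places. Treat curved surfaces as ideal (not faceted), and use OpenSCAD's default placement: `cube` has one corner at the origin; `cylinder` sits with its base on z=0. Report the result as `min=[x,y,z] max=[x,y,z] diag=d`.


min=[-15.300,-25.800,9.000] max=[23.300,12.600,22.100] diag=56.001

A = translate([2.3, -8.2, 9]) cylinder(h=6.2, r=17.6) → bbox [-15.3,-25.8,9] .. [19.9,9.4,15.2]
B = cube([3.4, 3.2, 6.9]) → bbox [0,0,0] .. [3.4,3.2,6.9]
lo = A.lo+B.lo = [-15.3+0, -25.8+0, 9+0] = [-15.300,-25.800,9.000]
hi = A.hi+B.hi = [19.9+3.4, 9.4+3.2, 15.2+6.9] = [23.300,12.600,22.100]
diag = √(38.6²+38.4²+13.1²) = √3136.13 = 56.001


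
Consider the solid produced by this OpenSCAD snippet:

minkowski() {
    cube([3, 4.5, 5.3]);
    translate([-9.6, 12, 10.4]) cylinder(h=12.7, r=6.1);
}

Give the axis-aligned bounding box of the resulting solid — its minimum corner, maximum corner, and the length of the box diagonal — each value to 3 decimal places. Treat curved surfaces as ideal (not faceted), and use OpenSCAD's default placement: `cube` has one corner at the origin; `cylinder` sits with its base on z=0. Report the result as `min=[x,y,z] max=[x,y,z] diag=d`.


A = translate([-9.6, 12, 10.4]) cylinder(h=12.7, r=6.1) → bbox [-15.7,5.9,10.4] .. [-3.5,18.1,23.1]
B = cube([3, 4.5, 5.3]) → bbox [0,0,0] .. [3,4.5,5.3]
lo = A.lo+B.lo = [-15.7+0, 5.9+0, 10.4+0] = [-15.700,5.900,10.400]
hi = A.hi+B.hi = [-3.5+3, 18.1+4.5, 23.1+5.3] = [-0.500,22.600,28.400]
diag = √(15.2²+16.7²+18²) = √833.93 = 28.878

min=[-15.700,5.900,10.400] max=[-0.500,22.600,28.400] diag=28.878


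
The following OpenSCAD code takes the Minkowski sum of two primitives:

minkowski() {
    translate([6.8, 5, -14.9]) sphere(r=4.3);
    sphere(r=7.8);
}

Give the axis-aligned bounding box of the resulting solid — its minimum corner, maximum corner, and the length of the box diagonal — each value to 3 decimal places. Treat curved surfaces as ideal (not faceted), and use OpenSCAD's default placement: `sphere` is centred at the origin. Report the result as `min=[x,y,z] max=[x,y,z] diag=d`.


A = translate([6.8, 5, -14.9]) sphere(r=4.3) → bbox [2.5,0.7,-19.2] .. [11.1,9.3,-10.6]
B = sphere(r=7.8) → bbox [-7.8,-7.8,-7.8] .. [7.8,7.8,7.8]
lo = A.lo+B.lo = [2.5-7.8, 0.7-7.8, -19.2-7.8] = [-5.300,-7.100,-27.000]
hi = A.hi+B.hi = [11.1+7.8, 9.3+7.8, -10.6+7.8] = [18.900,17.100,-2.800]
diag = √(24.2²+24.2²+24.2²) = √1756.92 = 41.916

min=[-5.300,-7.100,-27.000] max=[18.900,17.100,-2.800] diag=41.916


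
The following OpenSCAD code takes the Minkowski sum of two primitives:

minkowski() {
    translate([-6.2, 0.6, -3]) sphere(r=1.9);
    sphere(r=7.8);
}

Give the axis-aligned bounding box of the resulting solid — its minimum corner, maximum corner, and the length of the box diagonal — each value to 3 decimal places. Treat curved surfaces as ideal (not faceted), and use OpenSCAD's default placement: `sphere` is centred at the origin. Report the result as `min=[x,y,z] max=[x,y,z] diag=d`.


min=[-15.900,-9.100,-12.700] max=[3.500,10.300,6.700] diag=33.602

A = translate([-6.2, 0.6, -3]) sphere(r=1.9) → bbox [-8.1,-1.3,-4.9] .. [-4.3,2.5,-1.1]
B = sphere(r=7.8) → bbox [-7.8,-7.8,-7.8] .. [7.8,7.8,7.8]
lo = A.lo+B.lo = [-8.1-7.8, -1.3-7.8, -4.9-7.8] = [-15.900,-9.100,-12.700]
hi = A.hi+B.hi = [-4.3+7.8, 2.5+7.8, -1.1+7.8] = [3.500,10.300,6.700]
diag = √(19.4²+19.4²+19.4²) = √1129.08 = 33.602


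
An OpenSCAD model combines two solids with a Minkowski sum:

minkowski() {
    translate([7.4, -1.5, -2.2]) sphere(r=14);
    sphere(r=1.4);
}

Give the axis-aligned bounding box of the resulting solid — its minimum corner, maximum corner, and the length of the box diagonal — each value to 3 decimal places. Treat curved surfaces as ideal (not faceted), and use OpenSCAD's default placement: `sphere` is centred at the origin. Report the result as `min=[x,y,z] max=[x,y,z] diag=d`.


A = translate([7.4, -1.5, -2.2]) sphere(r=14) → bbox [-6.6,-15.5,-16.2] .. [21.4,12.5,11.8]
B = sphere(r=1.4) → bbox [-1.4,-1.4,-1.4] .. [1.4,1.4,1.4]
lo = A.lo+B.lo = [-6.6-1.4, -15.5-1.4, -16.2-1.4] = [-8.000,-16.900,-17.600]
hi = A.hi+B.hi = [21.4+1.4, 12.5+1.4, 11.8+1.4] = [22.800,13.900,13.200]
diag = √(30.8²+30.8²+30.8²) = √2845.92 = 53.347

min=[-8.000,-16.900,-17.600] max=[22.800,13.900,13.200] diag=53.347


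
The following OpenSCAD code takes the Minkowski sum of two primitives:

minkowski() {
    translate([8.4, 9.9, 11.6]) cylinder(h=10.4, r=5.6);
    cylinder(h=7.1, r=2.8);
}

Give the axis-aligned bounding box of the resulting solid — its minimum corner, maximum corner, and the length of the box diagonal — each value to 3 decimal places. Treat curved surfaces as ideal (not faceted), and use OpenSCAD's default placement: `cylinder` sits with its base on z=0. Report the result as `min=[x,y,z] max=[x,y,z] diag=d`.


A = translate([8.4, 9.9, 11.6]) cylinder(h=10.4, r=5.6) → bbox [2.8,4.3,11.6] .. [14,15.5,22]
B = cylinder(h=7.1, r=2.8) → bbox [-2.8,-2.8,0] .. [2.8,2.8,7.1]
lo = A.lo+B.lo = [2.8-2.8, 4.3-2.8, 11.6+0] = [0.000,1.500,11.600]
hi = A.hi+B.hi = [14+2.8, 15.5+2.8, 22+7.1] = [16.800,18.300,29.100]
diag = √(16.8²+16.8²+17.5²) = √870.73 = 29.508

min=[0.000,1.500,11.600] max=[16.800,18.300,29.100] diag=29.508


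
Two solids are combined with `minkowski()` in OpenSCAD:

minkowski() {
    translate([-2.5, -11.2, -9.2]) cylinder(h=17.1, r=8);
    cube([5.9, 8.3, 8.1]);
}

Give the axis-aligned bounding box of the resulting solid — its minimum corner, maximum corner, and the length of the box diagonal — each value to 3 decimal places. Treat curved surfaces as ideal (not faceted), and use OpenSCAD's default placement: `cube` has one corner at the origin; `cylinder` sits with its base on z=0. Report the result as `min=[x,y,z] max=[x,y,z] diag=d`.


A = translate([-2.5, -11.2, -9.2]) cylinder(h=17.1, r=8) → bbox [-10.5,-19.2,-9.2] .. [5.5,-3.2,7.9]
B = cube([5.9, 8.3, 8.1]) → bbox [0,0,0] .. [5.9,8.3,8.1]
lo = A.lo+B.lo = [-10.5+0, -19.2+0, -9.2+0] = [-10.500,-19.200,-9.200]
hi = A.hi+B.hi = [5.5+5.9, -3.2+8.3, 7.9+8.1] = [11.400,5.100,16.000]
diag = √(21.9²+24.3²+25.2²) = √1705.14 = 41.293

min=[-10.500,-19.200,-9.200] max=[11.400,5.100,16.000] diag=41.293


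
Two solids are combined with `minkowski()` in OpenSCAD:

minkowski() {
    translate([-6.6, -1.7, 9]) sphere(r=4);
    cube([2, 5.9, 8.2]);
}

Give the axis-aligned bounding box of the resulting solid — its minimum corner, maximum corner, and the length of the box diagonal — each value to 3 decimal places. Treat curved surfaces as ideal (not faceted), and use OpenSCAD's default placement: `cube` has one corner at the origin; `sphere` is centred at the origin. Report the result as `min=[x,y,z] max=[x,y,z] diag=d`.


min=[-10.600,-5.700,5.000] max=[-0.600,8.200,21.200] diag=23.572

A = translate([-6.6, -1.7, 9]) sphere(r=4) → bbox [-10.6,-5.7,5] .. [-2.6,2.3,13]
B = cube([2, 5.9, 8.2]) → bbox [0,0,0] .. [2,5.9,8.2]
lo = A.lo+B.lo = [-10.6+0, -5.7+0, 5+0] = [-10.600,-5.700,5.000]
hi = A.hi+B.hi = [-2.6+2, 2.3+5.9, 13+8.2] = [-0.600,8.200,21.200]
diag = √(10²+13.9²+16.2²) = √555.65 = 23.572


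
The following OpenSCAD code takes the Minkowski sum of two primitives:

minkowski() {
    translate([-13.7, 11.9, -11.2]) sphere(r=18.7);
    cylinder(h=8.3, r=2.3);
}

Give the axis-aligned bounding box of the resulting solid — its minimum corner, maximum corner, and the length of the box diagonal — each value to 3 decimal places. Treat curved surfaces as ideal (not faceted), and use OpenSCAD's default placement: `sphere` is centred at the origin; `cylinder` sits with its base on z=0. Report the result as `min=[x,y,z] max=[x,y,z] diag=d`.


min=[-34.700,-9.100,-29.900] max=[7.300,32.900,15.800] diag=74.943

A = translate([-13.7, 11.9, -11.2]) sphere(r=18.7) → bbox [-32.4,-6.8,-29.9] .. [5,30.6,7.5]
B = cylinder(h=8.3, r=2.3) → bbox [-2.3,-2.3,0] .. [2.3,2.3,8.3]
lo = A.lo+B.lo = [-32.4-2.3, -6.8-2.3, -29.9+0] = [-34.700,-9.100,-29.900]
hi = A.hi+B.hi = [5+2.3, 30.6+2.3, 7.5+8.3] = [7.300,32.900,15.800]
diag = √(42²+42²+45.7²) = √5616.49 = 74.943


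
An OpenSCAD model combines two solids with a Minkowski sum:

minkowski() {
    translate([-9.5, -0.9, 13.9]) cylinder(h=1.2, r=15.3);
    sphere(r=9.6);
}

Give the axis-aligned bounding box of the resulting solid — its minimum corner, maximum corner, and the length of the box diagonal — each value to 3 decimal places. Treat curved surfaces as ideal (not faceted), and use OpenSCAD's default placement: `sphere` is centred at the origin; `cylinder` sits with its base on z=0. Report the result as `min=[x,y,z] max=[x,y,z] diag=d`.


A = translate([-9.5, -0.9, 13.9]) cylinder(h=1.2, r=15.3) → bbox [-24.8,-16.2,13.9] .. [5.8,14.4,15.1]
B = sphere(r=9.6) → bbox [-9.6,-9.6,-9.6] .. [9.6,9.6,9.6]
lo = A.lo+B.lo = [-24.8-9.6, -16.2-9.6, 13.9-9.6] = [-34.400,-25.800,4.300]
hi = A.hi+B.hi = [5.8+9.6, 14.4+9.6, 15.1+9.6] = [15.400,24.000,24.700]
diag = √(49.8²+49.8²+20.4²) = √5376.24 = 73.323

min=[-34.400,-25.800,4.300] max=[15.400,24.000,24.700] diag=73.323


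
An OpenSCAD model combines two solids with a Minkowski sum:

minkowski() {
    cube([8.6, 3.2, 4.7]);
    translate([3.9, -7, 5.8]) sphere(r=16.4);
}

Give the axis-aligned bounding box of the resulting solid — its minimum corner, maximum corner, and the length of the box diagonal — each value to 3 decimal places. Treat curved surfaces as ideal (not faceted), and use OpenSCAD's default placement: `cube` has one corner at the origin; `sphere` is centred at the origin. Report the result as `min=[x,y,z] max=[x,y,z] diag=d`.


A = translate([3.9, -7, 5.8]) sphere(r=16.4) → bbox [-12.5,-23.4,-10.6] .. [20.3,9.4,22.2]
B = cube([8.6, 3.2, 4.7]) → bbox [0,0,0] .. [8.6,3.2,4.7]
lo = A.lo+B.lo = [-12.5+0, -23.4+0, -10.6+0] = [-12.500,-23.400,-10.600]
hi = A.hi+B.hi = [20.3+8.6, 9.4+3.2, 22.2+4.7] = [28.900,12.600,26.900]
diag = √(41.4²+36²+37.5²) = √4416.21 = 66.455

min=[-12.500,-23.400,-10.600] max=[28.900,12.600,26.900] diag=66.455


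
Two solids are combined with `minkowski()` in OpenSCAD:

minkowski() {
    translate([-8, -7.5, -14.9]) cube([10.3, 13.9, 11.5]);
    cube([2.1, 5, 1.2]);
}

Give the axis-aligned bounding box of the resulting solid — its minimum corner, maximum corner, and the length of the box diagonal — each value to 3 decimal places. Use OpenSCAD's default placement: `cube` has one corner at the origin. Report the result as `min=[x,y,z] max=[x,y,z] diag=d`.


A = translate([-8, -7.5, -14.9]) cube([10.3, 13.9, 11.5]) → bbox [-8,-7.5,-14.9] .. [2.3,6.4,-3.4]
B = cube([2.1, 5, 1.2]) → bbox [0,0,0] .. [2.1,5,1.2]
lo = A.lo+B.lo = [-8+0, -7.5+0, -14.9+0] = [-8.000,-7.500,-14.900]
hi = A.hi+B.hi = [2.3+2.1, 6.4+5, -3.4+1.2] = [4.400,11.400,-2.200]
diag = √(12.4²+18.9²+12.7²) = √672.26 = 25.928

min=[-8.000,-7.500,-14.900] max=[4.400,11.400,-2.200] diag=25.928


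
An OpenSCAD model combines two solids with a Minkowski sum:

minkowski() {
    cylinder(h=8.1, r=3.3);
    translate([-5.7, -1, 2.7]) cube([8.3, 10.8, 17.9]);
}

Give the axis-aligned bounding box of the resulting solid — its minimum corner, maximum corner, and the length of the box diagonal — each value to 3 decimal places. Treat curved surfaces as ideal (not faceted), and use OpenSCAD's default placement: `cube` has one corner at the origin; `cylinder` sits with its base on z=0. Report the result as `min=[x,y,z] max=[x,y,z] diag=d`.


A = translate([-5.7, -1, 2.7]) cube([8.3, 10.8, 17.9]) → bbox [-5.7,-1,2.7] .. [2.6,9.8,20.6]
B = cylinder(h=8.1, r=3.3) → bbox [-3.3,-3.3,0] .. [3.3,3.3,8.1]
lo = A.lo+B.lo = [-5.7-3.3, -1-3.3, 2.7+0] = [-9.000,-4.300,2.700]
hi = A.hi+B.hi = [2.6+3.3, 9.8+3.3, 20.6+8.1] = [5.900,13.100,28.700]
diag = √(14.9²+17.4²+26²) = √1200.77 = 34.652

min=[-9.000,-4.300,2.700] max=[5.900,13.100,28.700] diag=34.652


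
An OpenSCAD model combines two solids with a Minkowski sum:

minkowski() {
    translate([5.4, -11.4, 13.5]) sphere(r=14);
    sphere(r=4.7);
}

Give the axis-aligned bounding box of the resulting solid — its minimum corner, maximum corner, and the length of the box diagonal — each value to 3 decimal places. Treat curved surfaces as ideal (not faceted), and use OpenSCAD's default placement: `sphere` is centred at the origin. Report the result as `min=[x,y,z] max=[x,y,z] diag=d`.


A = translate([5.4, -11.4, 13.5]) sphere(r=14) → bbox [-8.6,-25.4,-0.5] .. [19.4,2.6,27.5]
B = sphere(r=4.7) → bbox [-4.7,-4.7,-4.7] .. [4.7,4.7,4.7]
lo = A.lo+B.lo = [-8.6-4.7, -25.4-4.7, -0.5-4.7] = [-13.300,-30.100,-5.200]
hi = A.hi+B.hi = [19.4+4.7, 2.6+4.7, 27.5+4.7] = [24.100,7.300,32.200]
diag = √(37.4²+37.4²+37.4²) = √4196.28 = 64.779

min=[-13.300,-30.100,-5.200] max=[24.100,7.300,32.200] diag=64.779


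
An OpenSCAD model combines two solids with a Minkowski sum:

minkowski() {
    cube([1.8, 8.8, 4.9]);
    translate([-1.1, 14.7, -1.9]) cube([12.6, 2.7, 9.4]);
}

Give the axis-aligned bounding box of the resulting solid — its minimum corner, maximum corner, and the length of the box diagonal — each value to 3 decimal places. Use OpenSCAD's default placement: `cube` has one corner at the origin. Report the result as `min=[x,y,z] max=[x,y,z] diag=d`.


A = translate([-1.1, 14.7, -1.9]) cube([12.6, 2.7, 9.4]) → bbox [-1.1,14.7,-1.9] .. [11.5,17.4,7.5]
B = cube([1.8, 8.8, 4.9]) → bbox [0,0,0] .. [1.8,8.8,4.9]
lo = A.lo+B.lo = [-1.1+0, 14.7+0, -1.9+0] = [-1.100,14.700,-1.900]
hi = A.hi+B.hi = [11.5+1.8, 17.4+8.8, 7.5+4.9] = [13.300,26.200,12.400]
diag = √(14.4²+11.5²+14.3²) = √544.1 = 23.326

min=[-1.100,14.700,-1.900] max=[13.300,26.200,12.400] diag=23.326


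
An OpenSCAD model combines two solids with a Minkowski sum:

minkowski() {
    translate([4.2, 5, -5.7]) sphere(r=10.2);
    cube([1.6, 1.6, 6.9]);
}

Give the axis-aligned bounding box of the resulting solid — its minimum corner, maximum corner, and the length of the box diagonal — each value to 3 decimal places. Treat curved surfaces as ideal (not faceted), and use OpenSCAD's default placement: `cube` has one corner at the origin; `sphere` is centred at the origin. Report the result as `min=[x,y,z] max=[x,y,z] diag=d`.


min=[-6.000,-5.200,-15.900] max=[16.000,16.800,11.400] diag=41.392

A = translate([4.2, 5, -5.7]) sphere(r=10.2) → bbox [-6,-5.2,-15.9] .. [14.4,15.2,4.5]
B = cube([1.6, 1.6, 6.9]) → bbox [0,0,0] .. [1.6,1.6,6.9]
lo = A.lo+B.lo = [-6+0, -5.2+0, -15.9+0] = [-6.000,-5.200,-15.900]
hi = A.hi+B.hi = [14.4+1.6, 15.2+1.6, 4.5+6.9] = [16.000,16.800,11.400]
diag = √(22²+22²+27.3²) = √1713.29 = 41.392


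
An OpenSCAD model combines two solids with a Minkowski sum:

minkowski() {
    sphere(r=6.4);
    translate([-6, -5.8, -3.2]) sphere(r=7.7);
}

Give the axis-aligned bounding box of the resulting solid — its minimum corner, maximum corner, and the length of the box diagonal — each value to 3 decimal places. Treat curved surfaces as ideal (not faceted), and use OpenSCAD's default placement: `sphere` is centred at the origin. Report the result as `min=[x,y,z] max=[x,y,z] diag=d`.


min=[-20.100,-19.900,-17.300] max=[8.100,8.300,10.900] diag=48.844

A = translate([-6, -5.8, -3.2]) sphere(r=7.7) → bbox [-13.7,-13.5,-10.9] .. [1.7,1.9,4.5]
B = sphere(r=6.4) → bbox [-6.4,-6.4,-6.4] .. [6.4,6.4,6.4]
lo = A.lo+B.lo = [-13.7-6.4, -13.5-6.4, -10.9-6.4] = [-20.100,-19.900,-17.300]
hi = A.hi+B.hi = [1.7+6.4, 1.9+6.4, 4.5+6.4] = [8.100,8.300,10.900]
diag = √(28.2²+28.2²+28.2²) = √2385.72 = 48.844


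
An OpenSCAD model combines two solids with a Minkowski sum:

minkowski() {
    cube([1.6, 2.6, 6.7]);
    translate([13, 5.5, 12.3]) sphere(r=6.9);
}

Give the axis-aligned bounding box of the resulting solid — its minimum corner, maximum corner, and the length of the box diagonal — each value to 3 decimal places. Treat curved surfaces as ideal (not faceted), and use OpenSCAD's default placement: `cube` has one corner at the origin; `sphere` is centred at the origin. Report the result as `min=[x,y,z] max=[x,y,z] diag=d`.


A = translate([13, 5.5, 12.3]) sphere(r=6.9) → bbox [6.1,-1.4,5.4] .. [19.9,12.4,19.2]
B = cube([1.6, 2.6, 6.7]) → bbox [0,0,0] .. [1.6,2.6,6.7]
lo = A.lo+B.lo = [6.1+0, -1.4+0, 5.4+0] = [6.100,-1.400,5.400]
hi = A.hi+B.hi = [19.9+1.6, 12.4+2.6, 19.2+6.7] = [21.500,15.000,25.900]
diag = √(15.4²+16.4²+20.5²) = √926.37 = 30.436

min=[6.100,-1.400,5.400] max=[21.500,15.000,25.900] diag=30.436


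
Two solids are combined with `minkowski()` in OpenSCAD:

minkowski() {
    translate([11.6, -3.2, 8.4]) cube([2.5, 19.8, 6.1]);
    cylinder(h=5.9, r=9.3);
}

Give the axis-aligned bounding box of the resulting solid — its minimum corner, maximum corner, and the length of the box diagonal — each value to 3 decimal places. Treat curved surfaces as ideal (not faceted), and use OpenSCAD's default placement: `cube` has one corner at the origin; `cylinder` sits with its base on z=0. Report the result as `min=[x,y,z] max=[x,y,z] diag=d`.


A = translate([11.6, -3.2, 8.4]) cube([2.5, 19.8, 6.1]) → bbox [11.6,-3.2,8.4] .. [14.1,16.6,14.5]
B = cylinder(h=5.9, r=9.3) → bbox [-9.3,-9.3,0] .. [9.3,9.3,5.9]
lo = A.lo+B.lo = [11.6-9.3, -3.2-9.3, 8.4+0] = [2.300,-12.500,8.400]
hi = A.hi+B.hi = [14.1+9.3, 16.6+9.3, 14.5+5.9] = [23.400,25.900,20.400]
diag = √(21.1²+38.4²+12²) = √2063.77 = 45.429

min=[2.300,-12.500,8.400] max=[23.400,25.900,20.400] diag=45.429


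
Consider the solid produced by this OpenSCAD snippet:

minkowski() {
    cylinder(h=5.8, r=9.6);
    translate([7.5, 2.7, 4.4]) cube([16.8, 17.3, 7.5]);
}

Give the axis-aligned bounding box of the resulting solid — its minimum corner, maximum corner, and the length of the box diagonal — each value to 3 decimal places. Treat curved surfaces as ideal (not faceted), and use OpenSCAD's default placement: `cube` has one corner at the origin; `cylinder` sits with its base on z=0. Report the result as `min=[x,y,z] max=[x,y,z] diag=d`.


min=[-2.100,-6.900,4.400] max=[33.900,29.600,17.700] diag=52.964

A = translate([7.5, 2.7, 4.4]) cube([16.8, 17.3, 7.5]) → bbox [7.5,2.7,4.4] .. [24.3,20,11.9]
B = cylinder(h=5.8, r=9.6) → bbox [-9.6,-9.6,0] .. [9.6,9.6,5.8]
lo = A.lo+B.lo = [7.5-9.6, 2.7-9.6, 4.4+0] = [-2.100,-6.900,4.400]
hi = A.hi+B.hi = [24.3+9.6, 20+9.6, 11.9+5.8] = [33.900,29.600,17.700]
diag = √(36²+36.5²+13.3²) = √2805.14 = 52.964


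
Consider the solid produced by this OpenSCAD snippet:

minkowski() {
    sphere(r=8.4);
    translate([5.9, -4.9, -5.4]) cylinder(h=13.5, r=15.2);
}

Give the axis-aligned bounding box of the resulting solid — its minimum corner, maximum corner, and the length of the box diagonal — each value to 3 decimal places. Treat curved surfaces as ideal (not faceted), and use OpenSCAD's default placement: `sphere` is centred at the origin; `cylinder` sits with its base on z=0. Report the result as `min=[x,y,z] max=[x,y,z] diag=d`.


A = translate([5.9, -4.9, -5.4]) cylinder(h=13.5, r=15.2) → bbox [-9.3,-20.1,-5.4] .. [21.1,10.3,8.1]
B = sphere(r=8.4) → bbox [-8.4,-8.4,-8.4] .. [8.4,8.4,8.4]
lo = A.lo+B.lo = [-9.3-8.4, -20.1-8.4, -5.4-8.4] = [-17.700,-28.500,-13.800]
hi = A.hi+B.hi = [21.1+8.4, 10.3+8.4, 8.1+8.4] = [29.500,18.700,16.500]
diag = √(47.2²+47.2²+30.3²) = √5373.77 = 73.306

min=[-17.700,-28.500,-13.800] max=[29.500,18.700,16.500] diag=73.306


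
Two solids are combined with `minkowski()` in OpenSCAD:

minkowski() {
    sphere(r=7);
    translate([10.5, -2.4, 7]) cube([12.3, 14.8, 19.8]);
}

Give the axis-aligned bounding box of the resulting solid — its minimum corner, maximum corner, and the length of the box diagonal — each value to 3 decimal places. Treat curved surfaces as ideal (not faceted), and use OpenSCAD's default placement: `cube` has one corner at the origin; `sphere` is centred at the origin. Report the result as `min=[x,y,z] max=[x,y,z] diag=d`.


min=[3.500,-9.400,0.000] max=[29.800,19.400,33.800] diag=51.610

A = translate([10.5, -2.4, 7]) cube([12.3, 14.8, 19.8]) → bbox [10.5,-2.4,7] .. [22.8,12.4,26.8]
B = sphere(r=7) → bbox [-7,-7,-7] .. [7,7,7]
lo = A.lo+B.lo = [10.5-7, -2.4-7, 7-7] = [3.500,-9.400,0.000]
hi = A.hi+B.hi = [22.8+7, 12.4+7, 26.8+7] = [29.800,19.400,33.800]
diag = √(26.3²+28.8²+33.8²) = √2663.57 = 51.610


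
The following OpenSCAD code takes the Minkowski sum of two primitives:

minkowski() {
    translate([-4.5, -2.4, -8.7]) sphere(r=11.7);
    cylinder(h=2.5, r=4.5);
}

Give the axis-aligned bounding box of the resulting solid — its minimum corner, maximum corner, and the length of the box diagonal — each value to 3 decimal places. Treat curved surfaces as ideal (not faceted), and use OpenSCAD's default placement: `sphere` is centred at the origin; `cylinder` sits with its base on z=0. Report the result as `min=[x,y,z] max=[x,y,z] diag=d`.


min=[-20.700,-18.600,-20.400] max=[11.700,13.800,5.500] diag=52.634

A = translate([-4.5, -2.4, -8.7]) sphere(r=11.7) → bbox [-16.2,-14.1,-20.4] .. [7.2,9.3,3]
B = cylinder(h=2.5, r=4.5) → bbox [-4.5,-4.5,0] .. [4.5,4.5,2.5]
lo = A.lo+B.lo = [-16.2-4.5, -14.1-4.5, -20.4+0] = [-20.700,-18.600,-20.400]
hi = A.hi+B.hi = [7.2+4.5, 9.3+4.5, 3+2.5] = [11.700,13.800,5.500]
diag = √(32.4²+32.4²+25.9²) = √2770.33 = 52.634


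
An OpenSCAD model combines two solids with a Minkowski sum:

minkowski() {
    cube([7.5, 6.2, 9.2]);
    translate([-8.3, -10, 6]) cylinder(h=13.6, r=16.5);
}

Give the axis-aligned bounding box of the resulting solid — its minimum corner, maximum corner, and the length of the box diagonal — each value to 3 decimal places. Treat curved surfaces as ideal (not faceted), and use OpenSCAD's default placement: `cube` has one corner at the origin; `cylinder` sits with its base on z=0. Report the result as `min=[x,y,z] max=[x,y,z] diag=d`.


A = translate([-8.3, -10, 6]) cylinder(h=13.6, r=16.5) → bbox [-24.8,-26.5,6] .. [8.2,6.5,19.6]
B = cube([7.5, 6.2, 9.2]) → bbox [0,0,0] .. [7.5,6.2,9.2]
lo = A.lo+B.lo = [-24.8+0, -26.5+0, 6+0] = [-24.800,-26.500,6.000]
hi = A.hi+B.hi = [8.2+7.5, 6.5+6.2, 19.6+9.2] = [15.700,12.700,28.800]
diag = √(40.5²+39.2²+22.8²) = √3696.73 = 60.801

min=[-24.800,-26.500,6.000] max=[15.700,12.700,28.800] diag=60.801


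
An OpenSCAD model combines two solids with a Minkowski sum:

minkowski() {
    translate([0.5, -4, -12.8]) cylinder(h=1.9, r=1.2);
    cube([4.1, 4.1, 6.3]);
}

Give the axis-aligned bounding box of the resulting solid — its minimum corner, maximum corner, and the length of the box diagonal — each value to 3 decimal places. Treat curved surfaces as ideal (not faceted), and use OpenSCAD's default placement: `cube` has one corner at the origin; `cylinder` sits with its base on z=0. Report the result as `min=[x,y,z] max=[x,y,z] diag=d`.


A = translate([0.5, -4, -12.8]) cylinder(h=1.9, r=1.2) → bbox [-0.7,-5.2,-12.8] .. [1.7,-2.8,-10.9]
B = cube([4.1, 4.1, 6.3]) → bbox [0,0,0] .. [4.1,4.1,6.3]
lo = A.lo+B.lo = [-0.7+0, -5.2+0, -12.8+0] = [-0.700,-5.200,-12.800]
hi = A.hi+B.hi = [1.7+4.1, -2.8+4.1, -10.9+6.3] = [5.800,1.300,-4.600]
diag = √(6.5²+6.5²+8.2²) = √151.74 = 12.318

min=[-0.700,-5.200,-12.800] max=[5.800,1.300,-4.600] diag=12.318


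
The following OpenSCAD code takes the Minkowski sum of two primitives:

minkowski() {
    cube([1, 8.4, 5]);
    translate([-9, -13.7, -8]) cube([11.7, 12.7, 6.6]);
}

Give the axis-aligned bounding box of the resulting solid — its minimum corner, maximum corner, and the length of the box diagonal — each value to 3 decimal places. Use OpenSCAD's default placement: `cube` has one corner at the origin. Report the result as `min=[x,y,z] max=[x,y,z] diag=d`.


min=[-9.000,-13.700,-8.000] max=[3.700,7.400,3.600] diag=27.222

A = translate([-9, -13.7, -8]) cube([11.7, 12.7, 6.6]) → bbox [-9,-13.7,-8] .. [2.7,-1,-1.4]
B = cube([1, 8.4, 5]) → bbox [0,0,0] .. [1,8.4,5]
lo = A.lo+B.lo = [-9+0, -13.7+0, -8+0] = [-9.000,-13.700,-8.000]
hi = A.hi+B.hi = [2.7+1, -1+8.4, -1.4+5] = [3.700,7.400,3.600]
diag = √(12.7²+21.1²+11.6²) = √741.06 = 27.222


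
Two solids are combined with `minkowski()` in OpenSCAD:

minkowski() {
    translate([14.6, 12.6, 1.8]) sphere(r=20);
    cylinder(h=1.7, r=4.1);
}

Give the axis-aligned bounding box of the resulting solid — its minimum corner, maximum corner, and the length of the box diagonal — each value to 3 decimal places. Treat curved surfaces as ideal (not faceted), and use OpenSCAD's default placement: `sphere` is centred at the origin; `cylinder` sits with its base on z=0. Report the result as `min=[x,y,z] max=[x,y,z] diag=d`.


A = translate([14.6, 12.6, 1.8]) sphere(r=20) → bbox [-5.4,-7.4,-18.2] .. [34.6,32.6,21.8]
B = cylinder(h=1.7, r=4.1) → bbox [-4.1,-4.1,0] .. [4.1,4.1,1.7]
lo = A.lo+B.lo = [-5.4-4.1, -7.4-4.1, -18.2+0] = [-9.500,-11.500,-18.200]
hi = A.hi+B.hi = [34.6+4.1, 32.6+4.1, 21.8+1.7] = [38.700,36.700,23.500]
diag = √(48.2²+48.2²+41.7²) = √6385.37 = 79.909

min=[-9.500,-11.500,-18.200] max=[38.700,36.700,23.500] diag=79.909


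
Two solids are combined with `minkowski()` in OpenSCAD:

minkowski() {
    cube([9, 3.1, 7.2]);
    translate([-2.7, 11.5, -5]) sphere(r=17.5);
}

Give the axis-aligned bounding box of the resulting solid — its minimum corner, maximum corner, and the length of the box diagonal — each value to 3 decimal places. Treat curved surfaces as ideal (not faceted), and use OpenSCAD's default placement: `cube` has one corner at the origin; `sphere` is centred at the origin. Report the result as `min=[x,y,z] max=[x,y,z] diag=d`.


A = translate([-2.7, 11.5, -5]) sphere(r=17.5) → bbox [-20.2,-6,-22.5] .. [14.8,29,12.5]
B = cube([9, 3.1, 7.2]) → bbox [0,0,0] .. [9,3.1,7.2]
lo = A.lo+B.lo = [-20.2+0, -6+0, -22.5+0] = [-20.200,-6.000,-22.500]
hi = A.hi+B.hi = [14.8+9, 29+3.1, 12.5+7.2] = [23.800,32.100,19.700]
diag = √(44²+38.1²+42.2²) = √5168.45 = 71.892

min=[-20.200,-6.000,-22.500] max=[23.800,32.100,19.700] diag=71.892


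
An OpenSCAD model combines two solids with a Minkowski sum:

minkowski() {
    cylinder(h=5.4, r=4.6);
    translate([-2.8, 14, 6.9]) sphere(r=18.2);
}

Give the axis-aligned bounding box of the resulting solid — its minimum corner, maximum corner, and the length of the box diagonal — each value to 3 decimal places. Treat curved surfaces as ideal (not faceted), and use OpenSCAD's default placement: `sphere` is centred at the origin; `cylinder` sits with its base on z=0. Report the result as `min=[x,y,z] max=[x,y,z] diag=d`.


min=[-25.600,-8.800,-11.300] max=[20.000,36.800,30.500] diag=76.850

A = translate([-2.8, 14, 6.9]) sphere(r=18.2) → bbox [-21,-4.2,-11.3] .. [15.4,32.2,25.1]
B = cylinder(h=5.4, r=4.6) → bbox [-4.6,-4.6,0] .. [4.6,4.6,5.4]
lo = A.lo+B.lo = [-21-4.6, -4.2-4.6, -11.3+0] = [-25.600,-8.800,-11.300]
hi = A.hi+B.hi = [15.4+4.6, 32.2+4.6, 25.1+5.4] = [20.000,36.800,30.500]
diag = √(45.6²+45.6²+41.8²) = √5905.96 = 76.850


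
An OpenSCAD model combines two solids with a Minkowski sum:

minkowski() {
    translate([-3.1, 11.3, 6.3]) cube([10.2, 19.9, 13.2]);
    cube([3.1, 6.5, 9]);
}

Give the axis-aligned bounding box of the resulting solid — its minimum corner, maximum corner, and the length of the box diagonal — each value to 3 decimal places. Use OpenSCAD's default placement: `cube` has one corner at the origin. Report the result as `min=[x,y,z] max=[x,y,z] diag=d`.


A = translate([-3.1, 11.3, 6.3]) cube([10.2, 19.9, 13.2]) → bbox [-3.1,11.3,6.3] .. [7.1,31.2,19.5]
B = cube([3.1, 6.5, 9]) → bbox [0,0,0] .. [3.1,6.5,9]
lo = A.lo+B.lo = [-3.1+0, 11.3+0, 6.3+0] = [-3.100,11.300,6.300]
hi = A.hi+B.hi = [7.1+3.1, 31.2+6.5, 19.5+9] = [10.200,37.700,28.500]
diag = √(13.3²+26.4²+22.2²) = √1366.69 = 36.969

min=[-3.100,11.300,6.300] max=[10.200,37.700,28.500] diag=36.969


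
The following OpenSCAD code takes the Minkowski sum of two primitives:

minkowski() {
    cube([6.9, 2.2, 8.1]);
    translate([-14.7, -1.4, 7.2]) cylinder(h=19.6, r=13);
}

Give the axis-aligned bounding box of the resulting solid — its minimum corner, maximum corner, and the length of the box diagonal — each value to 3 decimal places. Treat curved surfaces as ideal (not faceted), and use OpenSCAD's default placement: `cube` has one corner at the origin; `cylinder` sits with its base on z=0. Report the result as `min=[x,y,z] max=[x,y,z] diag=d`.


A = translate([-14.7, -1.4, 7.2]) cylinder(h=19.6, r=13) → bbox [-27.7,-14.4,7.2] .. [-1.7,11.6,26.8]
B = cube([6.9, 2.2, 8.1]) → bbox [0,0,0] .. [6.9,2.2,8.1]
lo = A.lo+B.lo = [-27.7+0, -14.4+0, 7.2+0] = [-27.700,-14.400,7.200]
hi = A.hi+B.hi = [-1.7+6.9, 11.6+2.2, 26.8+8.1] = [5.200,13.800,34.900]
diag = √(32.9²+28.2²+27.7²) = √2644.94 = 51.429

min=[-27.700,-14.400,7.200] max=[5.200,13.800,34.900] diag=51.429


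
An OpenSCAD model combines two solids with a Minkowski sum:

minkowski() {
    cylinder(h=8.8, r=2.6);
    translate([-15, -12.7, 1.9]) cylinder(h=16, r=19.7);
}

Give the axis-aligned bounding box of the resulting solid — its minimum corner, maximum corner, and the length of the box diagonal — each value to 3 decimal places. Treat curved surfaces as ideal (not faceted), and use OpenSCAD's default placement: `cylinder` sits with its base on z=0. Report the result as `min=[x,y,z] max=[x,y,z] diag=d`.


A = translate([-15, -12.7, 1.9]) cylinder(h=16, r=19.7) → bbox [-34.7,-32.4,1.9] .. [4.7,7,17.9]
B = cylinder(h=8.8, r=2.6) → bbox [-2.6,-2.6,0] .. [2.6,2.6,8.8]
lo = A.lo+B.lo = [-34.7-2.6, -32.4-2.6, 1.9+0] = [-37.300,-35.000,1.900]
hi = A.hi+B.hi = [4.7+2.6, 7+2.6, 17.9+8.8] = [7.300,9.600,26.700]
diag = √(44.6²+44.6²+24.8²) = √4593.36 = 67.774

min=[-37.300,-35.000,1.900] max=[7.300,9.600,26.700] diag=67.774


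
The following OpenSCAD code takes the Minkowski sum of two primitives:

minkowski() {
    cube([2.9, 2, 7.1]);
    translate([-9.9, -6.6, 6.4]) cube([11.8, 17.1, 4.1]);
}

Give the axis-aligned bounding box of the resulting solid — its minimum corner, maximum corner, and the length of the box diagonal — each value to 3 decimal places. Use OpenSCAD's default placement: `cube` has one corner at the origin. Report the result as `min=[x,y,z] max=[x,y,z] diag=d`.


A = translate([-9.9, -6.6, 6.4]) cube([11.8, 17.1, 4.1]) → bbox [-9.9,-6.6,6.4] .. [1.9,10.5,10.5]
B = cube([2.9, 2, 7.1]) → bbox [0,0,0] .. [2.9,2,7.1]
lo = A.lo+B.lo = [-9.9+0, -6.6+0, 6.4+0] = [-9.900,-6.600,6.400]
hi = A.hi+B.hi = [1.9+2.9, 10.5+2, 10.5+7.1] = [4.800,12.500,17.600]
diag = √(14.7²+19.1²+11.2²) = √706.34 = 26.577

min=[-9.900,-6.600,6.400] max=[4.800,12.500,17.600] diag=26.577


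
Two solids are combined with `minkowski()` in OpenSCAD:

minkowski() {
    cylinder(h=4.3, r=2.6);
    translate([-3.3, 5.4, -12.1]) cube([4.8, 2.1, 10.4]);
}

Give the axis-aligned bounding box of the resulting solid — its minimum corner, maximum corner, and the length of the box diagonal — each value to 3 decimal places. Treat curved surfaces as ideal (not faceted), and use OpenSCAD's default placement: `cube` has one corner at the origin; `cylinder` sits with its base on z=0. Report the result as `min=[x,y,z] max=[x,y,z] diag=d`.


A = translate([-3.3, 5.4, -12.1]) cube([4.8, 2.1, 10.4]) → bbox [-3.3,5.4,-12.1] .. [1.5,7.5,-1.7]
B = cylinder(h=4.3, r=2.6) → bbox [-2.6,-2.6,0] .. [2.6,2.6,4.3]
lo = A.lo+B.lo = [-3.3-2.6, 5.4-2.6, -12.1+0] = [-5.900,2.800,-12.100]
hi = A.hi+B.hi = [1.5+2.6, 7.5+2.6, -1.7+4.3] = [4.100,10.100,2.600]
diag = √(10²+7.3²+14.7²) = √369.38 = 19.219

min=[-5.900,2.800,-12.100] max=[4.100,10.100,2.600] diag=19.219


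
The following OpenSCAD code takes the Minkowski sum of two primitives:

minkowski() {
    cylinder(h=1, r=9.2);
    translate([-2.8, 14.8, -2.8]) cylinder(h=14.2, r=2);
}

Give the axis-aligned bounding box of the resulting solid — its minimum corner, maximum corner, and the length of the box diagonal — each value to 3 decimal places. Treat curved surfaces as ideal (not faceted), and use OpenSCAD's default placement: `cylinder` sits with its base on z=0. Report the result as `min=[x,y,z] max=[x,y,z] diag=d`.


min=[-14.000,3.600,-2.800] max=[8.400,26.000,12.400] diag=35.136

A = translate([-2.8, 14.8, -2.8]) cylinder(h=14.2, r=2) → bbox [-4.8,12.8,-2.8] .. [-0.8,16.8,11.4]
B = cylinder(h=1, r=9.2) → bbox [-9.2,-9.2,0] .. [9.2,9.2,1]
lo = A.lo+B.lo = [-4.8-9.2, 12.8-9.2, -2.8+0] = [-14.000,3.600,-2.800]
hi = A.hi+B.hi = [-0.8+9.2, 16.8+9.2, 11.4+1] = [8.400,26.000,12.400]
diag = √(22.4²+22.4²+15.2²) = √1234.56 = 35.136


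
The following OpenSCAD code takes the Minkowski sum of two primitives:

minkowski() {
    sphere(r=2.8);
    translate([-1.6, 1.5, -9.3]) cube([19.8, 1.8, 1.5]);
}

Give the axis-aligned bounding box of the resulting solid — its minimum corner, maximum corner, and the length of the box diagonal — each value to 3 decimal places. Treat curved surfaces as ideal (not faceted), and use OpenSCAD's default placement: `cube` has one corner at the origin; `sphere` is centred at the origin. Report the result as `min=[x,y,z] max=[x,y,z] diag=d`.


min=[-4.400,-1.300,-12.100] max=[21.000,6.100,-5.000] diag=27.392

A = translate([-1.6, 1.5, -9.3]) cube([19.8, 1.8, 1.5]) → bbox [-1.6,1.5,-9.3] .. [18.2,3.3,-7.8]
B = sphere(r=2.8) → bbox [-2.8,-2.8,-2.8] .. [2.8,2.8,2.8]
lo = A.lo+B.lo = [-1.6-2.8, 1.5-2.8, -9.3-2.8] = [-4.400,-1.300,-12.100]
hi = A.hi+B.hi = [18.2+2.8, 3.3+2.8, -7.8+2.8] = [21.000,6.100,-5.000]
diag = √(25.4²+7.4²+7.1²) = √750.33 = 27.392


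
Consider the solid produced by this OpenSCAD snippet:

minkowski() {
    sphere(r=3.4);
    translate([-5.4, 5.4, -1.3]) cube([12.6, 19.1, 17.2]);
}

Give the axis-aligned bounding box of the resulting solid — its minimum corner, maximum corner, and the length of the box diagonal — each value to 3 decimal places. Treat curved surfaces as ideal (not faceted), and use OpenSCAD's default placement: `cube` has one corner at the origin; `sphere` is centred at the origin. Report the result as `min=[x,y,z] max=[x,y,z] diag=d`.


A = translate([-5.4, 5.4, -1.3]) cube([12.6, 19.1, 17.2]) → bbox [-5.4,5.4,-1.3] .. [7.2,24.5,15.9]
B = sphere(r=3.4) → bbox [-3.4,-3.4,-3.4] .. [3.4,3.4,3.4]
lo = A.lo+B.lo = [-5.4-3.4, 5.4-3.4, -1.3-3.4] = [-8.800,2.000,-4.700]
hi = A.hi+B.hi = [7.2+3.4, 24.5+3.4, 15.9+3.4] = [10.600,27.900,19.300]
diag = √(19.4²+25.9²+24²) = √1623.17 = 40.289

min=[-8.800,2.000,-4.700] max=[10.600,27.900,19.300] diag=40.289


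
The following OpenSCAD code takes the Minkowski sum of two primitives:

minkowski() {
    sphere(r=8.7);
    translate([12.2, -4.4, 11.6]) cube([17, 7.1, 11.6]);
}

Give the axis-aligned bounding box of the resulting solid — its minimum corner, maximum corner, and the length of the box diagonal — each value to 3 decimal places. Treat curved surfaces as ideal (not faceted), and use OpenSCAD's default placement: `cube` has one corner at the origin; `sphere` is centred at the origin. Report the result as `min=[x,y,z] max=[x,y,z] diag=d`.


A = translate([12.2, -4.4, 11.6]) cube([17, 7.1, 11.6]) → bbox [12.2,-4.4,11.6] .. [29.2,2.7,23.2]
B = sphere(r=8.7) → bbox [-8.7,-8.7,-8.7] .. [8.7,8.7,8.7]
lo = A.lo+B.lo = [12.2-8.7, -4.4-8.7, 11.6-8.7] = [3.500,-13.100,2.900]
hi = A.hi+B.hi = [29.2+8.7, 2.7+8.7, 23.2+8.7] = [37.900,11.400,31.900]
diag = √(34.4²+24.5²+29²) = √2624.61 = 51.231

min=[3.500,-13.100,2.900] max=[37.900,11.400,31.900] diag=51.231


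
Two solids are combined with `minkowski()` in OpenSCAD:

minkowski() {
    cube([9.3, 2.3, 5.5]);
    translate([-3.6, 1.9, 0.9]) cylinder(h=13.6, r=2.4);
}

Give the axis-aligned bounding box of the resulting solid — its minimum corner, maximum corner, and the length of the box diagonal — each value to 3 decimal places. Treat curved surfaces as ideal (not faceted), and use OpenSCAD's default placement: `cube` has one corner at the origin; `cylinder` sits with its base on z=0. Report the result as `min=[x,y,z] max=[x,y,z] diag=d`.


min=[-6.000,-0.500,0.900] max=[8.100,6.600,20.000] diag=24.780

A = translate([-3.6, 1.9, 0.9]) cylinder(h=13.6, r=2.4) → bbox [-6,-0.5,0.9] .. [-1.2,4.3,14.5]
B = cube([9.3, 2.3, 5.5]) → bbox [0,0,0] .. [9.3,2.3,5.5]
lo = A.lo+B.lo = [-6+0, -0.5+0, 0.9+0] = [-6.000,-0.500,0.900]
hi = A.hi+B.hi = [-1.2+9.3, 4.3+2.3, 14.5+5.5] = [8.100,6.600,20.000]
diag = √(14.1²+7.1²+19.1²) = √614.03 = 24.780


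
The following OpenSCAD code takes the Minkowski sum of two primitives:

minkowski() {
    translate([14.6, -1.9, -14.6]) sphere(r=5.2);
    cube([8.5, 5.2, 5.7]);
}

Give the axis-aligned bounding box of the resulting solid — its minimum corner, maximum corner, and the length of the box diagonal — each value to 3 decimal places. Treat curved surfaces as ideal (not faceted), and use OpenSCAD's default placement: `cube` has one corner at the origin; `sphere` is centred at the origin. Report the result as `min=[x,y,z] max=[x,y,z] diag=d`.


min=[9.400,-7.100,-19.800] max=[28.300,8.500,-3.700] diag=29.322

A = translate([14.6, -1.9, -14.6]) sphere(r=5.2) → bbox [9.4,-7.1,-19.8] .. [19.8,3.3,-9.4]
B = cube([8.5, 5.2, 5.7]) → bbox [0,0,0] .. [8.5,5.2,5.7]
lo = A.lo+B.lo = [9.4+0, -7.1+0, -19.8+0] = [9.400,-7.100,-19.800]
hi = A.hi+B.hi = [19.8+8.5, 3.3+5.2, -9.4+5.7] = [28.300,8.500,-3.700]
diag = √(18.9²+15.6²+16.1²) = √859.78 = 29.322
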